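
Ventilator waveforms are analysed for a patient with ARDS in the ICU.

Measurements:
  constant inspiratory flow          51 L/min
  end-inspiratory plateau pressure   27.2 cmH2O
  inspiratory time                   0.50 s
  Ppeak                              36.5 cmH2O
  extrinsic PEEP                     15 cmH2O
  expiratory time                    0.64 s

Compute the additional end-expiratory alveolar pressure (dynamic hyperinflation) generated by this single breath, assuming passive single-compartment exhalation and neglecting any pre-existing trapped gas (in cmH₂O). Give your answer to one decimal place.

2.3

Flow: 51 L/min ÷ 60 = 0.85 L/s.
Vt = flow × Ti = 0.85 L/s × 0.50 s × 1000 mL/L = 425.0 mL.
R = (PIP − Pplat)/V̇ = (36.5 − 27.2) / 0.85 = 9.3/0.85 = 10.941 cmH2O·s/L.
C = Vt/(Pplat − PEEP) = 425.0 / (27.2 − 15) = 425.0/12.2 = 34.836 mL/cmH2O.
τ = R × C = 10.941 × 0.03484 L/cmH2O = 0.3812 s.
Fraction remaining = e^(−Te/τ) = e^(−0.64/0.3812) = 0.1866; trapped volume = 425.0 × 0.1866 = 79.305 mL.
Additional alveolar pressure from trapping ≈ V_trapped / C = 79.305 / 34.836 = 2.277 cmH2O.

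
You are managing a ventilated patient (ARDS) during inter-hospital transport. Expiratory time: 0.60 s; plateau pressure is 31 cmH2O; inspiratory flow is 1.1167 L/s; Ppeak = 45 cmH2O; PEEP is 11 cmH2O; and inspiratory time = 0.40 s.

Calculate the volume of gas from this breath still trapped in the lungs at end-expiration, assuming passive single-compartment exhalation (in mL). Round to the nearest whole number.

52

Vt = flow × Ti = 1.1167 L/s × 0.40 s × 1000 mL/L = 446.68 mL.
R = (PIP − Pplat)/V̇ = (45 − 31) / 1.1167 = 14.0/1.1167 = 12.537 cmH2O·s/L.
C = Vt/(Pplat − PEEP) = 446.68 / (31 − 11) = 446.68/20.0 = 22.334 mL/cmH2O.
τ = R × C = 12.537 × 0.02233 L/cmH2O = 0.28 s.
Fraction remaining = e^(−Te/τ) = e^(−0.60/0.28) = 0.1173.
Trapped volume = 446.68 × 0.1173 = 52.396 mL.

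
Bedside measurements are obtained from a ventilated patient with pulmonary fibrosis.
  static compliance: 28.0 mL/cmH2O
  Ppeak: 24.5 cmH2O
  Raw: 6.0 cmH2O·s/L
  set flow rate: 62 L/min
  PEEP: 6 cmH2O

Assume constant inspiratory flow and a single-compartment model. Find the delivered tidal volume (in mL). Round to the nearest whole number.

344

Flow: 62 L/min ÷ 60 = 1.0333 L/s.
Equation of motion (constant flow): PIP = Vt/C + R·V̇ + PEEP.
Vt/C = PIP − R·V̇ − PEEP = 24.5 − 6.2 − 6 = 12.3 cmH2O.
Vt = C × 12.3 = 28.0 × 12.3 = 344.4 mL.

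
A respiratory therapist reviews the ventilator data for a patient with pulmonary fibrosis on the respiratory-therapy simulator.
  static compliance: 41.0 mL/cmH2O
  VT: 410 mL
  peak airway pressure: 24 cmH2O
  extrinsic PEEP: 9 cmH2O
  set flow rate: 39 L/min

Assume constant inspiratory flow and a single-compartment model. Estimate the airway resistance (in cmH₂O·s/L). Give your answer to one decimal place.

7.7

Flow: 39 L/min ÷ 60 = 0.65 L/s.
Equation of motion (constant flow): PIP = Vt/C + R·V̇ + PEEP.
R·V̇ = PIP − Vt/C − PEEP = 24 − 410/41.0 − 9 = 24 − 10.0 − 9 = 5.0 cmH2O.
R = 5.0 / 0.65 = 7.692 cmH2O·s/L.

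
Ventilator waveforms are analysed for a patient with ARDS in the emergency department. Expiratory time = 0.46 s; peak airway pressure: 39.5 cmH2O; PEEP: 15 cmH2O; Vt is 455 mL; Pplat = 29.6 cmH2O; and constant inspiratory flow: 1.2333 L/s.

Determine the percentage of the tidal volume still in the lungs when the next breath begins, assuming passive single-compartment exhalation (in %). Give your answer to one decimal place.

15.9

R = (PIP − Pplat)/V̇ = (39.5 − 29.6) / 1.2333 = 9.9/1.2333 = 8.027 cmH2O·s/L.
C = Vt/(Pplat − PEEP) = 455.0 / (29.6 − 15) = 455.0/14.6 = 31.164 mL/cmH2O.
τ = R × C = 8.027 × 0.03116 L/cmH2O = 0.2501 s.
Fraction remaining at end-expiration = e^(−Te/τ) = e^(−0.46/0.2501) = 0.1589 → 15.89%.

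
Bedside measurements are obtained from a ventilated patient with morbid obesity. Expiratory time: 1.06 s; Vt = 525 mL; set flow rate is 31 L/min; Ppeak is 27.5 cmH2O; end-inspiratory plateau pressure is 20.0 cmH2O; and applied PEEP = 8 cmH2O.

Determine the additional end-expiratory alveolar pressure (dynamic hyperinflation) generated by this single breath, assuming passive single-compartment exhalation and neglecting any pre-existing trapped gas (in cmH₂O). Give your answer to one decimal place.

Flow: 31 L/min ÷ 60 = 0.5167 L/s.
R = (PIP − Pplat)/V̇ = (27.5 − 20.0) / 0.5167 = 7.5/0.5167 = 14.515 cmH2O·s/L.
C = Vt/(Pplat − PEEP) = 525.0 / (20.0 − 8) = 525.0/12.0 = 43.75 mL/cmH2O.
τ = R × C = 14.515 × 0.04375 L/cmH2O = 0.635 s.
Fraction remaining = e^(−Te/τ) = e^(−1.06/0.635) = 0.1884; trapped volume = 525.0 × 0.1884 = 98.91 mL.
Additional alveolar pressure from trapping ≈ V_trapped / C = 98.91 / 43.75 = 2.261 cmH2O.

2.3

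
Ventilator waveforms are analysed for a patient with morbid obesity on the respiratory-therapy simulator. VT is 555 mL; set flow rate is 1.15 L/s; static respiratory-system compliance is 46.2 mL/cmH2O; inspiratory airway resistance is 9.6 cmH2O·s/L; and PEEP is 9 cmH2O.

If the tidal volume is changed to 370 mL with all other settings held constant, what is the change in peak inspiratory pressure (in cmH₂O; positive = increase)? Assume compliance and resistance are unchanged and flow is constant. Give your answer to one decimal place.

-4.0

PIP = Vt/C + R·V̇ + PEEP (constant-flow equation of motion).
Only the elastic term changes: ΔPIP = ΔVt / C = (370 − 555) / 46.2 = -4.004 cmH2O.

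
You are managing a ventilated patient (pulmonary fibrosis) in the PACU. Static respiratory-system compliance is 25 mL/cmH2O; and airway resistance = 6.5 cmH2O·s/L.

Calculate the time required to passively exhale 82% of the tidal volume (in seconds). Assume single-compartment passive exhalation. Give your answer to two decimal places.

τ = R × C = 6.5 × 25 mL/cmH2O = 6.5 × 0.025 L/cmH2O = 0.1625 s.
Exhaled fraction f = 1 − e^(−t/τ) → t = −τ·ln(1 − f) = −0.1625·ln(0.18) = 0.2787 s.

0.28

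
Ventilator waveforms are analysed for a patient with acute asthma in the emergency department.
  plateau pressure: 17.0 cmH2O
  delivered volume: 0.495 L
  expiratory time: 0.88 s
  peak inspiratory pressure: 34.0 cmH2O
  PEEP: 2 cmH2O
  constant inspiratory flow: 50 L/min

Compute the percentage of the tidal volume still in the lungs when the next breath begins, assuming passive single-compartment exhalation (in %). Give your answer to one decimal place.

Flow: 50 L/min ÷ 60 = 0.8333 L/s.
R = (PIP − Pplat)/V̇ = (34.0 − 17.0) / 0.8333 = 17.0/0.8333 = 20.401 cmH2O·s/L.
C = Vt/(Pplat − PEEP) = 495.0 / (17.0 − 2) = 495.0/15.0 = 33.0 mL/cmH2O.
τ = R × C = 20.401 × 0.033 L/cmH2O = 0.6732 s.
Fraction remaining at end-expiration = e^(−Te/τ) = e^(−0.88/0.6732) = 0.2706 → 27.06%.

27.1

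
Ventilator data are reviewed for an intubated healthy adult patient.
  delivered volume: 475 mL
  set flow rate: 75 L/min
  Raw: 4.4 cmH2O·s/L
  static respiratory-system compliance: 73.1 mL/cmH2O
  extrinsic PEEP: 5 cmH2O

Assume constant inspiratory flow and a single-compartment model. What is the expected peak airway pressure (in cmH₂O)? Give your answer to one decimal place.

17.0

Flow: 75 L/min ÷ 60 = 1.25 L/s.
Equation of motion (constant flow): PIP = Vt/C + R·V̇ + PEEP.
PIP = 475/73.1 + 4.4×1.25 + 5 = 6.498 + 5.5 + 5 = 16.998 cmH2O.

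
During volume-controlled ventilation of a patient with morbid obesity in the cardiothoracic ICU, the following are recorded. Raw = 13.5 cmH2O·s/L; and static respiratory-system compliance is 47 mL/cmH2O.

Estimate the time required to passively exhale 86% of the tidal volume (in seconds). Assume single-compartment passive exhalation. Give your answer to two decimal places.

1.25

τ = R × C = 13.5 × 47 mL/cmH2O = 13.5 × 0.047 L/cmH2O = 0.6345 s.
Exhaled fraction f = 1 − e^(−t/τ) → t = −τ·ln(1 − f) = −0.6345·ln(0.14) = 1.247 s.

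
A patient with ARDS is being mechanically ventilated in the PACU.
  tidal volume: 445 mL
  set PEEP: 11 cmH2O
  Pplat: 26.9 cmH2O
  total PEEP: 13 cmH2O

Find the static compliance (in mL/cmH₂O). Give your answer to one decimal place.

32.0

End-expiratory occlusion gives total PEEP = 13 cmH2O (intrinsic PEEP = 13 − 11 = 2). Use total PEEP for the elastic gradient.
Cstat = Vt / (Pplat − PEEPtotal) = 445 / (26.9 − 13) = 445 / 13.9 = 32.014 mL/cmH2O.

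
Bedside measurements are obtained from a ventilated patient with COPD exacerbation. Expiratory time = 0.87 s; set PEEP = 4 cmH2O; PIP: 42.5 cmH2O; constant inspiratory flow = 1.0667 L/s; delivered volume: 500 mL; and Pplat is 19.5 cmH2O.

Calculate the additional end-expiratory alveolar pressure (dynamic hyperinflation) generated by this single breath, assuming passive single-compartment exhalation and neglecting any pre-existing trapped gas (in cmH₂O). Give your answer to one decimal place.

4.4

R = (PIP − Pplat)/V̇ = (42.5 − 19.5) / 1.0667 = 23.0/1.0667 = 21.562 cmH2O·s/L.
C = Vt/(Pplat − PEEP) = 500.0 / (19.5 − 4) = 500.0/15.5 = 32.258 mL/cmH2O.
τ = R × C = 21.562 × 0.03226 L/cmH2O = 0.6956 s.
Fraction remaining = e^(−Te/τ) = e^(−0.87/0.6956) = 0.2863; trapped volume = 500.0 × 0.2863 = 143.15 mL.
Additional alveolar pressure from trapping ≈ V_trapped / C = 143.15 / 32.258 = 4.438 cmH2O.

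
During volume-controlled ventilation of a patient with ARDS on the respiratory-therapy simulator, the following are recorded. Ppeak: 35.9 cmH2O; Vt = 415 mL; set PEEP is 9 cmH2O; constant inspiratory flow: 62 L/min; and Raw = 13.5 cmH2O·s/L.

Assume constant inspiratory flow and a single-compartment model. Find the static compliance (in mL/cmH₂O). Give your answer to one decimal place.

Flow: 62 L/min ÷ 60 = 1.0333 L/s.
Equation of motion (constant flow): PIP = Vt/C + R·V̇ + PEEP.
Vt/C = PIP − R·V̇ − PEEP = 35.9 − 13.5×1.0333 − 9 = 35.9 − 13.95 − 9 = 12.95 cmH2O.
C = Vt / 12.95 = 415 / 12.95 = 32.046 mL/cmH2O.

32.0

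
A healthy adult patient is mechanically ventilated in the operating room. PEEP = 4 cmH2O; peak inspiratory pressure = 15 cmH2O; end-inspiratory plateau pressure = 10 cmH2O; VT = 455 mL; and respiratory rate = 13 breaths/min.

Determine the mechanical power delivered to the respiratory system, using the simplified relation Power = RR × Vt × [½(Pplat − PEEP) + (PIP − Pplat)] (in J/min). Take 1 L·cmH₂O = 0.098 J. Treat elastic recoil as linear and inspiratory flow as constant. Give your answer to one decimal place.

4.6

Per-breath work = Vt × [½(Pplat−PEEP) + (PIP−Pplat)] = 0.455 × [0.5×6.0 + 5.0] = 0.455 × 8.0 = 3.64 L·cmH2O.
Power = 13 × 3.64 = 47.32 L·cmH2O/min.
× 0.098 J/(L·cmH2O) → 4.637 J/min.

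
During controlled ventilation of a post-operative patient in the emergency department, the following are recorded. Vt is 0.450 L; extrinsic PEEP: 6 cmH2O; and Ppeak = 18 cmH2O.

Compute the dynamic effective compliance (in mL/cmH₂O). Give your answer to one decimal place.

37.5

Dynamic compliance = Vt / (PIP − PEEP) = 450 / (18 − 6) = 450 / 12.0 = 37.5 mL/cmH2O.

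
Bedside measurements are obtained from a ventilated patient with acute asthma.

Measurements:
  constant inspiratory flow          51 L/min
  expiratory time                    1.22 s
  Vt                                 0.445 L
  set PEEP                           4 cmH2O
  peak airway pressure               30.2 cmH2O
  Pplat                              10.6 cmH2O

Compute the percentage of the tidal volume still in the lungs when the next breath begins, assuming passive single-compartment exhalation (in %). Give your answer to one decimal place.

45.6

Flow: 51 L/min ÷ 60 = 0.85 L/s.
R = (PIP − Pplat)/V̇ = (30.2 − 10.6) / 0.85 = 19.6/0.85 = 23.059 cmH2O·s/L.
C = Vt/(Pplat − PEEP) = 445.0 / (10.6 − 4) = 445.0/6.6 = 67.424 mL/cmH2O.
τ = R × C = 23.059 × 0.06742 L/cmH2O = 1.555 s.
Fraction remaining at end-expiration = e^(−Te/τ) = e^(−1.22/1.555) = 0.4563 → 45.63%.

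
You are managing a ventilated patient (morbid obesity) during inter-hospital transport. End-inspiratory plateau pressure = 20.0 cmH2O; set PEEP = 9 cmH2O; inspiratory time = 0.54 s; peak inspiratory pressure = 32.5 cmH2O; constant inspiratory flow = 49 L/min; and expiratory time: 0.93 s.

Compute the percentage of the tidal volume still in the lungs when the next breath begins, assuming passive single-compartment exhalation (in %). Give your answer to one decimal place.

Flow: 49 L/min ÷ 60 = 0.8167 L/s.
Vt = flow × Ti = 0.8167 L/s × 0.54 s × 1000 mL/L = 441.02 mL.
R = (PIP − Pplat)/V̇ = (32.5 − 20.0) / 0.8167 = 12.5/0.8167 = 15.305 cmH2O·s/L.
C = Vt/(Pplat − PEEP) = 441.02 / (20.0 − 9) = 441.02/11.0 = 40.093 mL/cmH2O.
τ = R × C = 15.305 × 0.04009 L/cmH2O = 0.6136 s.
Fraction remaining at end-expiration = e^(−Te/τ) = e^(−0.93/0.6136) = 0.2197 → 21.97%.

22.0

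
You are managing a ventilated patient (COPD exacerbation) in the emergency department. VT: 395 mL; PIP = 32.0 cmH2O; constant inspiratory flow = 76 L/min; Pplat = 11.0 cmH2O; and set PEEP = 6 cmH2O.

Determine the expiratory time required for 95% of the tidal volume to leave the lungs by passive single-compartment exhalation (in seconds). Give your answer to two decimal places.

3.92

Flow: 76 L/min ÷ 60 = 1.2667 L/s.
R = (PIP − Pplat)/V̇ = (32.0 − 11.0) / 1.2667 = 21.0/1.2667 = 16.579 cmH2O·s/L.
C = Vt/(Pplat − PEEP) = 395.0 / (11.0 − 6) = 395.0/5.0 = 79.0 mL/cmH2O.
τ = R × C = 16.579 × 0.079 L/cmH2O = 1.31 s.
t = −τ·ln(1 − 0.95) = −1.31·ln(0.05) = 3.924 s.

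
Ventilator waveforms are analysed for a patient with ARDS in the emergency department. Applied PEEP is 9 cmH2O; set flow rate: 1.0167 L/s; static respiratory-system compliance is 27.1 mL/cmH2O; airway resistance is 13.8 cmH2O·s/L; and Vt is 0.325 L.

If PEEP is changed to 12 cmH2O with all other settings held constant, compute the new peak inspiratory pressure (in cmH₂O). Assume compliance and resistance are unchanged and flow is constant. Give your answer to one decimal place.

38.0

PIP = Vt/C + R·V̇ + PEEP (constant-flow equation of motion).
Only the baseline term changes: ΔPIP = ΔPEEP = 12 − 9 = 3.0 cmH2O.
Original PIP = 325/27.1 + 13.8×1.0167 + 9 = 35.023 cmH2O; new PIP = 35.023 + (3.0) = 38.023 cmH2O.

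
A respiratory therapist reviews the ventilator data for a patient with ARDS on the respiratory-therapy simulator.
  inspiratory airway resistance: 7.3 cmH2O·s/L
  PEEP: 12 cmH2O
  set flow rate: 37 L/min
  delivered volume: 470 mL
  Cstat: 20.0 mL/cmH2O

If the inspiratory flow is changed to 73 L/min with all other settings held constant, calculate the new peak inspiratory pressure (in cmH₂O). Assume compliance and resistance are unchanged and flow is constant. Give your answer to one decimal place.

Flow: 37 L/min ÷ 60 = 0.6167 L/s.
New flow: 73 L/min ÷ 60 = 1.2167 L/s.
PIP = Vt/C + R·V̇ + PEEP (constant-flow equation of motion).
Only the resistive term changes: ΔPIP = R × ΔV̇ = 7.3 × (1.2167 − 0.6167) = 7.3 × 0.6 = 4.38 cmH2O.
Original PIP = 470/20.0 + 7.3×0.6167 + 12 = 40.002 cmH2O; new PIP = 40.002 + (4.38) = 44.382 cmH2O.

44.4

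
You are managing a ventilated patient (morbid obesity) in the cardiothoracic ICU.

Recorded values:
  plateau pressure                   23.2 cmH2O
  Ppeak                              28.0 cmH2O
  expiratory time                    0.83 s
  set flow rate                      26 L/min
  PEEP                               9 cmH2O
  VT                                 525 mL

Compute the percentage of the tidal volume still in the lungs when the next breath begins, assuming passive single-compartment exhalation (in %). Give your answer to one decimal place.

13.2

Flow: 26 L/min ÷ 60 = 0.4333 L/s.
R = (PIP − Pplat)/V̇ = (28.0 − 23.2) / 0.4333 = 4.8/0.4333 = 11.078 cmH2O·s/L.
C = Vt/(Pplat − PEEP) = 525.0 / (23.2 − 9) = 525.0/14.2 = 36.972 mL/cmH2O.
τ = R × C = 11.078 × 0.03697 L/cmH2O = 0.4096 s.
Fraction remaining at end-expiration = e^(−Te/τ) = e^(−0.83/0.4096) = 0.1318 → 13.18%.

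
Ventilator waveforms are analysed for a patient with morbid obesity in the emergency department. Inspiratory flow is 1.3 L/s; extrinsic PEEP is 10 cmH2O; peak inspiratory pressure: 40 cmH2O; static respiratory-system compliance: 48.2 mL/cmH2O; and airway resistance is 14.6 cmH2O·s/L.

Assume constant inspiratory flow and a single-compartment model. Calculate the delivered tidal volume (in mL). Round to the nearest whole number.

Equation of motion (constant flow): PIP = Vt/C + R·V̇ + PEEP.
Vt/C = PIP − R·V̇ − PEEP = 40 − 18.98 − 10 = 11.02 cmH2O.
Vt = C × 11.02 = 48.2 × 11.02 = 531.16 mL.

531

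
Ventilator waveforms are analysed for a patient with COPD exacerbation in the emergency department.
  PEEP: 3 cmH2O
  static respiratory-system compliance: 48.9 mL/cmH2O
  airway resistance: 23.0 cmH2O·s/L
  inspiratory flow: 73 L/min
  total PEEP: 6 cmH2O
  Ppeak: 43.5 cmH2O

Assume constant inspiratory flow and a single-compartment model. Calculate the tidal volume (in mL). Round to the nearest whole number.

465

Flow: 73 L/min ÷ 60 = 1.2167 L/s.
Total PEEP = 6 cmH2O (set 3 + intrinsic 3); this is the baseline alveolar pressure.
Equation of motion (constant flow): PIP = Vt/C + R·V̇ + PEEP.
Vt/C = PIP − R·V̇ − PEEP = 43.5 − 27.984 − 6 = 9.516 cmH2O.
Vt = C × 9.516 = 48.9 × 9.516 = 465.33 mL.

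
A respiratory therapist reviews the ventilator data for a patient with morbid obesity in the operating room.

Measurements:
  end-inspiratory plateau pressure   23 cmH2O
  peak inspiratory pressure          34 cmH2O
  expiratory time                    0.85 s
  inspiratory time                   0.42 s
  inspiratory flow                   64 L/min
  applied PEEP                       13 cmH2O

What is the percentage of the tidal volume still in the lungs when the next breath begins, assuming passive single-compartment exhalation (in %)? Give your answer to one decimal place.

15.9

Flow: 64 L/min ÷ 60 = 1.0667 L/s.
Vt = flow × Ti = 1.0667 L/s × 0.42 s × 1000 mL/L = 448.01 mL.
R = (PIP − Pplat)/V̇ = (34 − 23) / 1.0667 = 11.0/1.0667 = 10.312 cmH2O·s/L.
C = Vt/(Pplat − PEEP) = 448.01 / (23 − 13) = 448.01/10.0 = 44.801 mL/cmH2O.
τ = R × C = 10.312 × 0.0448 L/cmH2O = 0.462 s.
Fraction remaining at end-expiration = e^(−Te/τ) = e^(−0.85/0.462) = 0.1588 → 15.88%.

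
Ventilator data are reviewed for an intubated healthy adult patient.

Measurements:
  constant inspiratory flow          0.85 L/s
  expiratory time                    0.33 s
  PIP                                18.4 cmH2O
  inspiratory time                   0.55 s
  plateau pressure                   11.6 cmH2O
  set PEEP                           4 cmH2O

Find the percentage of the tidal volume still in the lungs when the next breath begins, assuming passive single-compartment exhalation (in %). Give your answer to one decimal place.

Vt = flow × Ti = 0.85 L/s × 0.55 s × 1000 mL/L = 467.5 mL.
R = (PIP − Pplat)/V̇ = (18.4 − 11.6) / 0.85 = 6.8/0.85 = 8.0 cmH2O·s/L.
C = Vt/(Pplat − PEEP) = 467.5 / (11.6 − 4) = 467.5/7.6 = 61.513 mL/cmH2O.
τ = R × C = 8.0 × 0.06151 L/cmH2O = 0.4921 s.
Fraction remaining at end-expiration = e^(−Te/τ) = e^(−0.33/0.4921) = 0.5114 → 51.14%.

51.1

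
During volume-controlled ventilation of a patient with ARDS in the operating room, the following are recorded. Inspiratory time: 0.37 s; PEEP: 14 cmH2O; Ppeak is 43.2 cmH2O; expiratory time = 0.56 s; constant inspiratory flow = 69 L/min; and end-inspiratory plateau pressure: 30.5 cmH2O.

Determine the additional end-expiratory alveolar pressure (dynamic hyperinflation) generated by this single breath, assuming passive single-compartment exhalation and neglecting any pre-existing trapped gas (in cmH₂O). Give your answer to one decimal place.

2.3

Flow: 69 L/min ÷ 60 = 1.15 L/s.
Vt = flow × Ti = 1.15 L/s × 0.37 s × 1000 mL/L = 425.5 mL.
R = (PIP − Pplat)/V̇ = (43.2 − 30.5) / 1.15 = 12.7/1.15 = 11.043 cmH2O·s/L.
C = Vt/(Pplat − PEEP) = 425.5 / (30.5 − 14) = 425.5/16.5 = 25.788 mL/cmH2O.
τ = R × C = 11.043 × 0.02579 L/cmH2O = 0.2848 s.
Fraction remaining = e^(−Te/τ) = e^(−0.56/0.2848) = 0.14; trapped volume = 425.5 × 0.14 = 59.57 mL.
Additional alveolar pressure from trapping ≈ V_trapped / C = 59.57 / 25.788 = 2.31 cmH2O.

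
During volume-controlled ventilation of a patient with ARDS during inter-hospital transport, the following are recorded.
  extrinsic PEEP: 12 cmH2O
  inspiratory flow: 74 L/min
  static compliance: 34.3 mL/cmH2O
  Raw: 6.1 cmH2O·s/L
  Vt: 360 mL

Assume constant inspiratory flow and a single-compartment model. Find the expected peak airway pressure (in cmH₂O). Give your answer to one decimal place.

Flow: 74 L/min ÷ 60 = 1.2333 L/s.
Equation of motion (constant flow): PIP = Vt/C + R·V̇ + PEEP.
PIP = 360/34.3 + 6.1×1.2333 + 12 = 10.496 + 7.523 + 12 = 30.019 cmH2O.

30.0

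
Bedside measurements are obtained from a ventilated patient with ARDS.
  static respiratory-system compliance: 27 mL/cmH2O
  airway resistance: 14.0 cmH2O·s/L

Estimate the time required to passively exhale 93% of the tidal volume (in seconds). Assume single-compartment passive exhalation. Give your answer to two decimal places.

1.01

τ = R × C = 14.0 × 27 mL/cmH2O = 14.0 × 0.027 L/cmH2O = 0.378 s.
Exhaled fraction f = 1 − e^(−t/τ) → t = −τ·ln(1 − f) = −0.378·ln(0.07) = 1.005 s.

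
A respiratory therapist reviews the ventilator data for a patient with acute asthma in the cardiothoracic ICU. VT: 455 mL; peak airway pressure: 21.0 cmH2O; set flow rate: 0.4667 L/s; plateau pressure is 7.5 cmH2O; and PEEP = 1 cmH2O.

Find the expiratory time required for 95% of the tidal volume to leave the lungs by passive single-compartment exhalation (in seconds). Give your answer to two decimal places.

R = (PIP − Pplat)/V̇ = (21.0 − 7.5) / 0.4667 = 13.5/0.4667 = 28.927 cmH2O·s/L.
C = Vt/(Pplat − PEEP) = 455.0 / (7.5 − 1) = 455.0/6.5 = 70.0 mL/cmH2O.
τ = R × C = 28.927 × 0.07 L/cmH2O = 2.025 s.
t = −τ·ln(1 − 0.95) = −2.025·ln(0.05) = 6.066 s.

6.07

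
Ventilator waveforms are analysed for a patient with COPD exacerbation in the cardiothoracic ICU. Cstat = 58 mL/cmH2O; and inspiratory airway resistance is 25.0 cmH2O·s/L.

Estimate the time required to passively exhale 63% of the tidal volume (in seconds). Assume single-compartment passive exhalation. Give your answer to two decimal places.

1.44

τ = R × C = 25.0 × 58 mL/cmH2O = 25.0 × 0.058 L/cmH2O = 1.45 s.
Exhaled fraction f = 1 − e^(−t/τ) → t = −τ·ln(1 − f) = −1.45·ln(0.37) = 1.442 s.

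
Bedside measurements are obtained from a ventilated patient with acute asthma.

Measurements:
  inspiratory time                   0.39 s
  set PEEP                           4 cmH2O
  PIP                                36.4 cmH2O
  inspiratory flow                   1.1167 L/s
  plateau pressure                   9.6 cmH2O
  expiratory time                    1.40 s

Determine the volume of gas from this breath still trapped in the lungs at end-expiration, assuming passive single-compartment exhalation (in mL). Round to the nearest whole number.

Vt = flow × Ti = 1.1167 L/s × 0.39 s × 1000 mL/L = 435.51 mL.
R = (PIP − Pplat)/V̇ = (36.4 − 9.6) / 1.1167 = 26.8/1.1167 = 23.999 cmH2O·s/L.
C = Vt/(Pplat − PEEP) = 435.51 / (9.6 − 4) = 435.51/5.6 = 77.77 mL/cmH2O.
τ = R × C = 23.999 × 0.07777 L/cmH2O = 1.866 s.
Fraction remaining = e^(−Te/τ) = e^(−1.40/1.866) = 0.4722.
Trapped volume = 435.51 × 0.4722 = 205.65 mL.

206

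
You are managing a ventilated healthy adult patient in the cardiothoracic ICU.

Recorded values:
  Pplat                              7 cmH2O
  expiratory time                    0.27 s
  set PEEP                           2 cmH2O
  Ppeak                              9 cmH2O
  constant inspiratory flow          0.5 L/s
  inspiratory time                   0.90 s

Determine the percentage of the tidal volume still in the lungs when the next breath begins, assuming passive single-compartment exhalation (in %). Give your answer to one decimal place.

47.2

Vt = flow × Ti = 0.5 L/s × 0.90 s × 1000 mL/L = 450.0 mL.
R = (PIP − Pplat)/V̇ = (9 − 7) / 0.5 = 2.0/0.5 = 4.0 cmH2O·s/L.
C = Vt/(Pplat − PEEP) = 450.0 / (7 − 2) = 450.0/5.0 = 90.0 mL/cmH2O.
τ = R × C = 4.0 × 0.09 L/cmH2O = 0.36 s.
Fraction remaining at end-expiration = e^(−Te/τ) = e^(−0.27/0.36) = 0.4724 → 47.24%.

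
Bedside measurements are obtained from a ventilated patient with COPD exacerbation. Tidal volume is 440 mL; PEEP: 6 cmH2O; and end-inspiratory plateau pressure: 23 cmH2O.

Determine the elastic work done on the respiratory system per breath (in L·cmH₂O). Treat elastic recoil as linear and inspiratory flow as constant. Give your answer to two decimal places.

3.74

Elastic work ≈ ½ × (Pplat − PEEP) × Vt = 0.5 × (23 − 6) × 0.440 L = 0.5 × 17.0 × 0.440 = 3.74 L·cmH2O.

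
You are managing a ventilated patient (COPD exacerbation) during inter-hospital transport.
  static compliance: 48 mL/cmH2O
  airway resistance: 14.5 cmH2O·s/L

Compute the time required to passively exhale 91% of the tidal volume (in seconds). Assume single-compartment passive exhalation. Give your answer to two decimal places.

1.68

τ = R × C = 14.5 × 48 mL/cmH2O = 14.5 × 0.048 L/cmH2O = 0.696 s.
Exhaled fraction f = 1 − e^(−t/τ) → t = −τ·ln(1 − f) = −0.696·ln(0.09) = 1.676 s.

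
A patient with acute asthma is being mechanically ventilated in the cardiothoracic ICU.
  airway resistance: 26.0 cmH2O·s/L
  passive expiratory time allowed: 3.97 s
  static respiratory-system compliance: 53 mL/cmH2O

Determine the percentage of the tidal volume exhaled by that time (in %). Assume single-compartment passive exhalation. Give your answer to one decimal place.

94.4

τ = R × C = 26.0 × 53 mL/cmH2O = 26.0 × 0.053 L/cmH2O = 1.378 s.
Passive exhalation: V(t)/V₀ = e^(−t/τ) = e^(−3.97/1.378) = 0.05608.
Fraction exhaled = 1 − 0.05608 = 0.9439 → 94.39%.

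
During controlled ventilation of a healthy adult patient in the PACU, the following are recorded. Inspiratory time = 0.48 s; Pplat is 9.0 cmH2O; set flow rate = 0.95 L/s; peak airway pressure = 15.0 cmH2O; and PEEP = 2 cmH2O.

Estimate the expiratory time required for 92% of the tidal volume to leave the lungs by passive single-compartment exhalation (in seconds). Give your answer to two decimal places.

1.04

Vt = flow × Ti = 0.95 L/s × 0.48 s × 1000 mL/L = 456.0 mL.
R = (PIP − Pplat)/V̇ = (15.0 − 9.0) / 0.95 = 6.0/0.95 = 6.316 cmH2O·s/L.
C = Vt/(Pplat − PEEP) = 456.0 / (9.0 − 2) = 456.0/7.0 = 65.143 mL/cmH2O.
τ = R × C = 6.316 × 0.06514 L/cmH2O = 0.4114 s.
t = −τ·ln(1 − 0.92) = −0.4114·ln(0.08) = 1.039 s.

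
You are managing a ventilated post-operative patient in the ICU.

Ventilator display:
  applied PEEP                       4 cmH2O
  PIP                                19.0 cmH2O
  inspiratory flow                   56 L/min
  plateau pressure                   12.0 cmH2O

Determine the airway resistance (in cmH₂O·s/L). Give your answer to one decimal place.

Flow: 56 L/min ÷ 60 = 0.9333 L/s.
Raw = (PIP − Pplat) / flow = (19.0 − 12.0) / 0.9333 = 7.0 / 0.9333 = 7.5 cmH2O·s/L.

7.5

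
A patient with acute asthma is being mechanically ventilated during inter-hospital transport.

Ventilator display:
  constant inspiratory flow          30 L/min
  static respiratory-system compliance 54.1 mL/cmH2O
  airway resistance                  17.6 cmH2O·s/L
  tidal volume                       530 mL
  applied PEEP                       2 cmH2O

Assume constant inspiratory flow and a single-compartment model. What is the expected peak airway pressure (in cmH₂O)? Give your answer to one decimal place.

Flow: 30 L/min ÷ 60 = 0.5 L/s.
Equation of motion (constant flow): PIP = Vt/C + R·V̇ + PEEP.
PIP = 530/54.1 + 17.6×0.5 + 2 = 9.797 + 8.8 + 2 = 20.597 cmH2O.

20.6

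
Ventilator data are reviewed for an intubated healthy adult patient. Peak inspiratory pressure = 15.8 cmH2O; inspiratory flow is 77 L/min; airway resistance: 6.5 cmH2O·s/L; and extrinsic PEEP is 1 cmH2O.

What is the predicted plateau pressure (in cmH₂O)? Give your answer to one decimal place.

7.5

Flow: 77 L/min ÷ 60 = 1.2833 L/s.
Pplat = PIP − Raw × flow = 15.8 − 6.5 × 1.2833 = 15.8 − 8.341 = 7.459 cmH2O.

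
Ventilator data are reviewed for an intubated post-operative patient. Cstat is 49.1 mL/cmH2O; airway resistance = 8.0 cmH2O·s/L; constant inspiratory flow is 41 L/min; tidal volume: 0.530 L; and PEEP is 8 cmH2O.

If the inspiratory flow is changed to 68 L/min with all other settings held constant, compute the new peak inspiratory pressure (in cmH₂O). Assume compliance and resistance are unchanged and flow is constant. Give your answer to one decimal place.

Flow: 41 L/min ÷ 60 = 0.6833 L/s.
New flow: 68 L/min ÷ 60 = 1.1333 L/s.
PIP = Vt/C + R·V̇ + PEEP (constant-flow equation of motion).
Only the resistive term changes: ΔPIP = R × ΔV̇ = 8.0 × (1.1333 − 0.6833) = 8.0 × 0.45 = 3.6 cmH2O.
Original PIP = 530/49.1 + 8.0×0.6833 + 8 = 24.261 cmH2O; new PIP = 24.261 + (3.6) = 27.861 cmH2O.

27.9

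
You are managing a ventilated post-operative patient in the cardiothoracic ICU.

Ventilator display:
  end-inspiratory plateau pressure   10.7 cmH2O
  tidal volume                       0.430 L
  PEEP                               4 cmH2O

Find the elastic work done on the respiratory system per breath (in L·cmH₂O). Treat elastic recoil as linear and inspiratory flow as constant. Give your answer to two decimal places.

Elastic work ≈ ½ × (Pplat − PEEP) × Vt = 0.5 × (10.7 − 4) × 0.430 L = 0.5 × 6.7 × 0.430 = 1.441 L·cmH2O.

1.44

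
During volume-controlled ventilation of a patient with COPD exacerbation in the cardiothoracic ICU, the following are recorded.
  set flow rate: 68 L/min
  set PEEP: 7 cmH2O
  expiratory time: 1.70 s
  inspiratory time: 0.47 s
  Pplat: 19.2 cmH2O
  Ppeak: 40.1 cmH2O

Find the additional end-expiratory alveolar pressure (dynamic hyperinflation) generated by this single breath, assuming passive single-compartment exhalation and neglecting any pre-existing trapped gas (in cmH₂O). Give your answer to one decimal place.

Flow: 68 L/min ÷ 60 = 1.1333 L/s.
Vt = flow × Ti = 1.1333 L/s × 0.47 s × 1000 mL/L = 532.65 mL.
R = (PIP − Pplat)/V̇ = (40.1 − 19.2) / 1.1333 = 20.9/1.1333 = 18.442 cmH2O·s/L.
C = Vt/(Pplat − PEEP) = 532.65 / (19.2 − 7) = 532.65/12.2 = 43.66 mL/cmH2O.
τ = R × C = 18.442 × 0.04366 L/cmH2O = 0.8052 s.
Fraction remaining = e^(−Te/τ) = e^(−1.70/0.8052) = 0.1211; trapped volume = 532.65 × 0.1211 = 64.504 mL.
Additional alveolar pressure from trapping ≈ V_trapped / C = 64.504 / 43.66 = 1.477 cmH2O.

1.5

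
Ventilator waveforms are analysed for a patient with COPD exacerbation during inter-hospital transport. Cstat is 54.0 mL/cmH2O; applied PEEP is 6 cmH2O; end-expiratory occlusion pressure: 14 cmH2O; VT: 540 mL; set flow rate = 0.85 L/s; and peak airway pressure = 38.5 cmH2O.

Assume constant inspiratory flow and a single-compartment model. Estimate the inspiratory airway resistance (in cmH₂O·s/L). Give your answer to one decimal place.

17.1

Total PEEP = 14 cmH2O (set 6 + intrinsic 8); this is the baseline alveolar pressure.
Equation of motion (constant flow): PIP = Vt/C + R·V̇ + PEEP.
R·V̇ = PIP − Vt/C − PEEP = 38.5 − 540/54.0 − 14 = 38.5 − 10.0 − 14 = 14.5 cmH2O.
R = 14.5 / 0.85 = 17.059 cmH2O·s/L.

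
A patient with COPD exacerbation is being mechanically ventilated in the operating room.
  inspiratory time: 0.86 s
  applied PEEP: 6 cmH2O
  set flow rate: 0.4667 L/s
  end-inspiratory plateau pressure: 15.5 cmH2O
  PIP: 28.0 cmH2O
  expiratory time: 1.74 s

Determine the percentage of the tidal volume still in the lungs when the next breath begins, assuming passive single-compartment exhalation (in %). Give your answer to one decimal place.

21.5

Vt = flow × Ti = 0.4667 L/s × 0.86 s × 1000 mL/L = 401.36 mL.
R = (PIP − Pplat)/V̇ = (28.0 − 15.5) / 0.4667 = 12.5/0.4667 = 26.784 cmH2O·s/L.
C = Vt/(Pplat − PEEP) = 401.36 / (15.5 − 6) = 401.36/9.5 = 42.248 mL/cmH2O.
τ = R × C = 26.784 × 0.04225 L/cmH2O = 1.132 s.
Fraction remaining at end-expiration = e^(−Te/τ) = e^(−1.74/1.132) = 0.215 → 21.5%.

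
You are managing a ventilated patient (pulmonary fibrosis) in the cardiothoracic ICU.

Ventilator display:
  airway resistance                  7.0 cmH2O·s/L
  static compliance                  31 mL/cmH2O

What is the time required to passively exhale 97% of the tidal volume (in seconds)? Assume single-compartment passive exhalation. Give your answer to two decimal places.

0.76

τ = R × C = 7.0 × 31 mL/cmH2O = 7.0 × 0.031 L/cmH2O = 0.217 s.
Exhaled fraction f = 1 − e^(−t/τ) → t = −τ·ln(1 − f) = −0.217·ln(0.03) = 0.7609 s.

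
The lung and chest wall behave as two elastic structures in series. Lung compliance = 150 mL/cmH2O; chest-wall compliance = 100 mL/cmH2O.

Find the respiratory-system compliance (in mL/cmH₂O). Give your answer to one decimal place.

Lung and chest wall are elastances in series: 1/Crs = 1/CL + 1/Ccw.
1/Crs = 1/150 + 1/100 = 0.01667.
Crs = 59.988 mL/cmH2O.

60.0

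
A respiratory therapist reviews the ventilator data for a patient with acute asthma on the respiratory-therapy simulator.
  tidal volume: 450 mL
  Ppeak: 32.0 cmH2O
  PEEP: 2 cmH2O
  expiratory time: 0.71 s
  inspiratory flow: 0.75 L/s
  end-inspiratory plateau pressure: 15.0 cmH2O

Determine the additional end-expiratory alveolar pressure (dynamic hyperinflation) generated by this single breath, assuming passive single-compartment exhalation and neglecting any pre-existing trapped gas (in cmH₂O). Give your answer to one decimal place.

5.3

R = (PIP − Pplat)/V̇ = (32.0 − 15.0) / 0.75 = 17.0/0.75 = 22.667 cmH2O·s/L.
C = Vt/(Pplat − PEEP) = 450.0 / (15.0 − 2) = 450.0/13.0 = 34.615 mL/cmH2O.
τ = R × C = 22.667 × 0.03462 L/cmH2O = 0.7847 s.
Fraction remaining = e^(−Te/τ) = e^(−0.71/0.7847) = 0.4046; trapped volume = 450.0 × 0.4046 = 182.07 mL.
Additional alveolar pressure from trapping ≈ V_trapped / C = 182.07 / 34.615 = 5.26 cmH2O.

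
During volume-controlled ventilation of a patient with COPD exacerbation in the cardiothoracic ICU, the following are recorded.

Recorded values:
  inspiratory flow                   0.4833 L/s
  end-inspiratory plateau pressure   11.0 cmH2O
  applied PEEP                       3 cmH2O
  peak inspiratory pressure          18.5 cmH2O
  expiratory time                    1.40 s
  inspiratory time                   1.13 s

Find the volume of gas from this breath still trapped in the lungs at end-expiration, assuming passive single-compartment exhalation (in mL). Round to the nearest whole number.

Vt = flow × Ti = 0.4833 L/s × 1.13 s × 1000 mL/L = 546.13 mL.
R = (PIP − Pplat)/V̇ = (18.5 − 11.0) / 0.4833 = 7.5/0.4833 = 15.518 cmH2O·s/L.
C = Vt/(Pplat − PEEP) = 546.13 / (11.0 − 3) = 546.13/8.0 = 68.266 mL/cmH2O.
τ = R × C = 15.518 × 0.06827 L/cmH2O = 1.059 s.
Fraction remaining = e^(−Te/τ) = e^(−1.40/1.059) = 0.2666.
Trapped volume = 546.13 × 0.2666 = 145.6 mL.

146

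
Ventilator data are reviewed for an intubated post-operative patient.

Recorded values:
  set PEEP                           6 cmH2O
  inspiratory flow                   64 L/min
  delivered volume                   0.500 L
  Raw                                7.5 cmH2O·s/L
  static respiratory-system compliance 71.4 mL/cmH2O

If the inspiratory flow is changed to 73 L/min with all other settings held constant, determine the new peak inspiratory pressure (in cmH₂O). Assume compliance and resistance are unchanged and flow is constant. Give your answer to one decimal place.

22.1

Flow: 64 L/min ÷ 60 = 1.0667 L/s.
New flow: 73 L/min ÷ 60 = 1.2167 L/s.
PIP = Vt/C + R·V̇ + PEEP (constant-flow equation of motion).
Only the resistive term changes: ΔPIP = R × ΔV̇ = 7.5 × (1.2167 − 1.0667) = 7.5 × 0.15 = 1.125 cmH2O.
Original PIP = 500/71.4 + 7.5×1.0667 + 6 = 21.003 cmH2O; new PIP = 21.003 + (1.125) = 22.128 cmH2O.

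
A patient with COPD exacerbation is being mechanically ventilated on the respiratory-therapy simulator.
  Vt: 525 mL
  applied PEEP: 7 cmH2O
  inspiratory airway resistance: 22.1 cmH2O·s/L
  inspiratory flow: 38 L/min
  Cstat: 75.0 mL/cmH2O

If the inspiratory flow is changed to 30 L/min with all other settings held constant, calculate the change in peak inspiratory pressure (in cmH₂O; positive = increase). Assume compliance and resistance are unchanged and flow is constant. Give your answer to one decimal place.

Flow: 38 L/min ÷ 60 = 0.6333 L/s.
New flow: 30 L/min ÷ 60 = 0.5 L/s.
PIP = Vt/C + R·V̇ + PEEP (constant-flow equation of motion).
Only the resistive term changes: ΔPIP = R × ΔV̇ = 22.1 × (0.5 − 0.6333) = 22.1 × -0.1333 = -2.946 cmH2O.

-2.9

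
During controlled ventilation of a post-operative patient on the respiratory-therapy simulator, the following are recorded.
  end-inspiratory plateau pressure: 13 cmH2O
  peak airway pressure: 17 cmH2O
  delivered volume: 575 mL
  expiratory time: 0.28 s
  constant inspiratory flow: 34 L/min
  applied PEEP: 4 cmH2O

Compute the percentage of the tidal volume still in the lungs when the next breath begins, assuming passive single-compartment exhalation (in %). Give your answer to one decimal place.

Flow: 34 L/min ÷ 60 = 0.5667 L/s.
R = (PIP − Pplat)/V̇ = (17 − 13) / 0.5667 = 4.0/0.5667 = 7.058 cmH2O·s/L.
C = Vt/(Pplat − PEEP) = 575.0 / (13 − 4) = 575.0/9.0 = 63.889 mL/cmH2O.
τ = R × C = 7.058 × 0.06389 L/cmH2O = 0.4509 s.
Fraction remaining at end-expiration = e^(−Te/τ) = e^(−0.28/0.4509) = 0.5374 → 53.74%.

53.7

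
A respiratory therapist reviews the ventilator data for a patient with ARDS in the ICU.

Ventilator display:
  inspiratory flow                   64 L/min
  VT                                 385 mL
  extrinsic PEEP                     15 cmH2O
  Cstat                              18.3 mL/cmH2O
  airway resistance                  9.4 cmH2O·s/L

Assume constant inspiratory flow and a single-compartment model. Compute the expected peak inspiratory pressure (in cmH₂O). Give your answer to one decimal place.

Flow: 64 L/min ÷ 60 = 1.0667 L/s.
Equation of motion (constant flow): PIP = Vt/C + R·V̇ + PEEP.
PIP = 385/18.3 + 9.4×1.0667 + 15 = 21.038 + 10.027 + 15 = 46.065 cmH2O.

46.1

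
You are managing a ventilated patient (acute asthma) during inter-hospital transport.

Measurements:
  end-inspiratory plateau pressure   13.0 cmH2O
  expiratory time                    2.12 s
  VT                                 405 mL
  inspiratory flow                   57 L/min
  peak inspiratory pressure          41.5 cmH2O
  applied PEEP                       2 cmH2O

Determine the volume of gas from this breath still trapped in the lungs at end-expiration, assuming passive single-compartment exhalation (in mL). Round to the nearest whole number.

Flow: 57 L/min ÷ 60 = 0.95 L/s.
R = (PIP − Pplat)/V̇ = (41.5 − 13.0) / 0.95 = 28.5/0.95 = 30.0 cmH2O·s/L.
C = Vt/(Pplat − PEEP) = 405.0 / (13.0 − 2) = 405.0/11.0 = 36.818 mL/cmH2O.
τ = R × C = 30.0 × 0.03682 L/cmH2O = 1.105 s.
Fraction remaining = e^(−Te/τ) = e^(−2.12/1.105) = 0.1468.
Trapped volume = 405.0 × 0.1468 = 59.454 mL.

59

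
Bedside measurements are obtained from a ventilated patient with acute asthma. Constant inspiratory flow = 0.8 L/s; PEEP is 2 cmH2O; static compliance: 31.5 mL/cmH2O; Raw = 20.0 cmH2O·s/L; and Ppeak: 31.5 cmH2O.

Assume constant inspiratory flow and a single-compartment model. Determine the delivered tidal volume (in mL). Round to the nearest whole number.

Equation of motion (constant flow): PIP = Vt/C + R·V̇ + PEEP.
Vt/C = PIP − R·V̇ − PEEP = 31.5 − 16.0 − 2 = 13.5 cmH2O.
Vt = C × 13.5 = 31.5 × 13.5 = 425.25 mL.

425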